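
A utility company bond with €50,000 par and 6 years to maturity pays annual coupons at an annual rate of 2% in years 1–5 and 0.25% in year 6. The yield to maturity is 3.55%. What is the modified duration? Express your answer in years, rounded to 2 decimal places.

Periodic yield y = 0.0355. First find Macaulay duration:
  t   CF        PV=CF/(1+0.0355)^t    t·PV
  1     1,000.00       965.7170       965.7170
  2     1,000.00       932.6094     1,865.2188
  3     1,000.00       900.6368     2,701.9104
  4     1,000.00       869.7603     3,479.0413
  5     1,000.00       839.9424     4,199.7118
  6    50,125.00    40,658.7260   243,952.3560
  Σ                 45,167.3919   257,163.9553
P = 45,167.3919; Macaulay duration = 257,163.9553 / 45,167.3919 = 5.69358 years.
Modified duration = D_Mac / (1 + y) = 5.69358 / 1.0355 = 5.49838 years.

5.50 years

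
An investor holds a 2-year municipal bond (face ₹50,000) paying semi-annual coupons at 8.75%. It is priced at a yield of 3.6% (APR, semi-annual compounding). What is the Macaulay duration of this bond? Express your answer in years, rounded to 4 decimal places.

Periodic yield y = 0.018. Discount each cash flow and weight by its period:
  t   CF        PV=CF/(1+0.018)^t    t·PV
  1     2,187.50     2,148.8212     2,148.8212
  2     2,187.50     2,110.8263     4,221.6527
  3     2,187.50     2,073.5033     6,220.5099
  4    52,187.50    48,593.1867   194,372.7469
  Σ                 54,926.3376   206,963.7306
Price P = Σ PV = 54,926.3376.
Macaulay duration = Σ(t·PV) / P = 206,963.7306 / 54,926.3376 = 3.76802 half-year periods.
In years: 3.76802 / 2 = 1.88401 years.

1.8840 years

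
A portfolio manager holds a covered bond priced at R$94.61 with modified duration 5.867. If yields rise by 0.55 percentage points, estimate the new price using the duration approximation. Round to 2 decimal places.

R$91.56

Duration approximation: ΔP/P ≈ -D_mod · Δy = -5.867 × (+0.0055) = -0.0322685.
New price ≈ 94.61 × (1 - 0.0322685) = 91.557077215.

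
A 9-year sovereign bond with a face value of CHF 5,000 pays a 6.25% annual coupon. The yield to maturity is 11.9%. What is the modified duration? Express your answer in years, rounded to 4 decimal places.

6.0150 years

Periodic yield y = 0.119. First find Macaulay duration:
  t   CF        PV=CF/(1+0.119)^t    t·PV
  1       312.50       279.2672       279.2672
  2       312.50       249.5685       499.1371
  3       312.50       223.0282       669.0846
  4       312.50       199.3103       797.2411
  5       312.50       178.1146       890.5731
  6       312.50       159.1730       955.0382
  7       312.50       142.2458       995.7205
  8       312.50       127.1187     1,016.9493
  9     5,312.50     1,931.2041    17,380.8365
  Σ                  3,489.0304    23,483.8476
P = 3,489.0304; Macaulay duration = 23,483.8476 / 3,489.0304 = 6.73077 years.
Modified duration = D_Mac / (1 + y) = 6.73077 / 1.119 = 6.01498 years.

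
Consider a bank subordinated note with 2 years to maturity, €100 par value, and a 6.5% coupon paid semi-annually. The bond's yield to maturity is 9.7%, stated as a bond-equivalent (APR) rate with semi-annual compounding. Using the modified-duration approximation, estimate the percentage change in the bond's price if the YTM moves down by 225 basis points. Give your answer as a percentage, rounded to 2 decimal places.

+4.09%

Periodic yield y = 0.0485. Modified duration first:
  t   CF        PV=CF/(1+0.0485)^t    t·PV
  1         3.25         3.0997         3.0997
  2         3.25         2.9563         5.9126
  3         3.25         2.8195         8.4586
  4       103.25        85.4312       341.7247
  Σ                     94.3067       359.1955
P = 94.3067; D_Mac = 3.80880 half-year periods = 1.90440 yrs; D_mod = 1.90440/(1+0.0485) = 1.81631 yrs.
ΔP/P ≈ -D_mod · Δy = -1.81631 × (-0.0225) = +0.040867 = +4.0867%.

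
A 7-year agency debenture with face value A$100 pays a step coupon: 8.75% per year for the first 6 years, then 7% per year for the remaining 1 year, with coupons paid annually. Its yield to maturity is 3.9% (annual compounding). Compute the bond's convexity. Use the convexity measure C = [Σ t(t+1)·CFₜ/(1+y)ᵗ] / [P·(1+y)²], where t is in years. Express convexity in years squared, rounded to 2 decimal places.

With y = 0.039:
  t   CF        PV=CF/(1+0.039)^t    t·PV        t(t+1)·PV
  1         8.75         8.4216         8.4216          16.8431
  2         8.75         8.1054        16.2109          48.6327
  3         8.75         7.8012        23.4036          93.6144
  4         8.75         7.5084        30.0335         150.1675
  5         8.75         7.2265        36.1327         216.7962
  6         8.75         6.9553        41.7317         292.1219
  7       107.00        81.8606       573.0242       4,584.1938
  Σ                    127.8790       728.9582       5,402.3695
P = 127.8790.
Convexity = Σ t(t+1)·PV / [P·(1+y)²] = 5,402.3695 / (127.8790 × 1.079521) = 39.13397.

39.13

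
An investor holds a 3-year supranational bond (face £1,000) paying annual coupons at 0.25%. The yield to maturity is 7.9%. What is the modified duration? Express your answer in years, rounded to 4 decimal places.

Periodic yield y = 0.079. First find Macaulay duration:
  t   CF        PV=CF/(1+0.079)^t    t·PV
  1         2.50         2.3170         2.3170
  2         2.50         2.1473         4.2946
  3     1,002.50       798.0315     2,394.0946
  Σ                    802.4958     2,400.7062
P = 802.4958; Macaulay duration = 2,400.7062 / 802.4958 = 2.99155 years.
Modified duration = D_Mac / (1 + y) = 2.99155 / 1.079 = 2.77252 years.

2.7725 years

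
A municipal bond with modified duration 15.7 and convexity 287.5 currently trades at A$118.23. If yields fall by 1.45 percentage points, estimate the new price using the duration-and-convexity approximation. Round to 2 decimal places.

A$148.72

Duration effect: -D_mod·Δy = -15.7 × (-0.0145) = +0.227650
Convexity effect: ½·C·(Δy)² = 0.5 × 287.5 × (-0.0145)² = +0.0302234375
ΔP/P ≈ +0.227650 + 0.0302234375 = +0.2578734375
New price ≈ 118.23 × (1 + 0.2578734375) = 148.718376515625.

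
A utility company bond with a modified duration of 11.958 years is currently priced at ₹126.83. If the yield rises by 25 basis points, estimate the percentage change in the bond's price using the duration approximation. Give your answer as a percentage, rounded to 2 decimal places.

Duration approximation: ΔP/P ≈ -D_mod · Δy = -11.958 × (+0.0025) = -0.029895.
As a percentage: -2.9895%.

-2.99%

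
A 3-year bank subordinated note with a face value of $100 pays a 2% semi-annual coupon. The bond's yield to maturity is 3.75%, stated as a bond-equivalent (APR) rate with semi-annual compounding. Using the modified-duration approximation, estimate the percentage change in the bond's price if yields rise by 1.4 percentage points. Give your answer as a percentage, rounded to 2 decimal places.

-4.02%

Periodic yield y = 0.01875. Modified duration first:
  t   CF        PV=CF/(1+0.01875)^t    t·PV
  1         1.00         0.9816         0.9816
  2         1.00         0.9635         1.9271
  3         1.00         0.9458         2.8374
  4         1.00         0.9284         3.7136
  5         1.00         0.9113         4.5565
  6       101.00        90.3474       542.0844
  Σ                     95.0780       556.1005
P = 95.0780; D_Mac = 5.84889 half-year periods = 2.92444 yrs; D_mod = 2.92444/(1+0.01875) = 2.87062 yrs.
ΔP/P ≈ -D_mod · Δy = -2.87062 × (+0.014) = -0.040189 = -4.0189%.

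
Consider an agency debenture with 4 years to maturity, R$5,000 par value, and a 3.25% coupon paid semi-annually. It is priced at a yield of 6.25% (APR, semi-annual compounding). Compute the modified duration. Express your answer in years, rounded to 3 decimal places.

3.654 years

Periodic yield y = 0.03125. First find Macaulay duration:
  t   CF        PV=CF/(1+0.03125)^t    t·PV
  1        81.25        78.7879        78.7879
  2        81.25        76.4004       152.8007
  3        81.25        74.0852       222.2556
  4        81.25        71.8402       287.3608
  5        81.25        69.6632       348.3161
  6        81.25        67.5522       405.3133
  7        81.25        65.5052       458.5363
  8     5,081.25     3,972.4539    31,779.6315
  Σ                  4,476.2882    33,733.0022
P = 4,476.2882; Macaulay duration = 33,733.0022 / 4,476.2882 = 7.53593 half-year periods = 3.76797 years.
Modified duration = D_Mac / (1 + y) = 3.76797 / 1.03125 = 3.65379 years.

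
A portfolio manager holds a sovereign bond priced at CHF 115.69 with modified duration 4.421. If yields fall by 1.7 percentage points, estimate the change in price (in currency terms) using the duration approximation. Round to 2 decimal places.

+CHF 8.69

Duration approximation: ΔP/P ≈ -D_mod · Δy = -4.421 × (-0.017) = +0.075157.
ΔP ≈ 115.69 × (+0.075157) = +8.69491333.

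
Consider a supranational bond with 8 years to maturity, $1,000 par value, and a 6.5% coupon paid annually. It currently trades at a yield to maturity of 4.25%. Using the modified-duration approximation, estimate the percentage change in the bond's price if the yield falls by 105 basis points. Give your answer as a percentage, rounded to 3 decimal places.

Periodic yield y = 0.0425. Modified duration first:
  t   CF        PV=CF/(1+0.0425)^t    t·PV
  1        65.00        62.3501        62.3501
  2        65.00        59.8083       119.6165
  3        65.00        57.3700       172.1101
  4        65.00        55.0312       220.1249
  5        65.00        52.7877       263.9387
  6        65.00        50.6357       303.8143
  7        65.00        48.5714       340.0000
  8     1,065.00       763.3806     6,107.0445
  Σ                  1,149.9351     7,588.9992
P = 1,149.9351; D_Mac = 6.59950 yrs; D_mod = 6.59950/(1+0.0425) = 6.33046 yrs.
ΔP/P ≈ -D_mod · Δy = -6.33046 × (-0.0105) = +0.066470 = +6.6470%.

+6.647%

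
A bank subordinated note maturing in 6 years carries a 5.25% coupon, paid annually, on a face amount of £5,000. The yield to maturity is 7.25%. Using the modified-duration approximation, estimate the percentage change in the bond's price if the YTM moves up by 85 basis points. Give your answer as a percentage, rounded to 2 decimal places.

Periodic yield y = 0.0725. Modified duration first:
  t   CF        PV=CF/(1+0.0725)^t    t·PV
  1       262.50       244.7552       244.7552
  2       262.50       228.2100       456.4200
  3       262.50       212.7832       638.3497
  4       262.50       198.3993       793.5971
  5       262.50       184.9877       924.9384
  6     5,262.50     3,457.8671    20,747.2029
  Σ                  4,527.0026    23,805.2634
P = 4,527.0026; D_Mac = 5.25850 yrs; D_mod = 5.25850/(1+0.0725) = 4.90303 yrs.
ΔP/P ≈ -D_mod · Δy = -4.90303 × (+0.0085) = -0.041676 = -4.1676%.

-4.17%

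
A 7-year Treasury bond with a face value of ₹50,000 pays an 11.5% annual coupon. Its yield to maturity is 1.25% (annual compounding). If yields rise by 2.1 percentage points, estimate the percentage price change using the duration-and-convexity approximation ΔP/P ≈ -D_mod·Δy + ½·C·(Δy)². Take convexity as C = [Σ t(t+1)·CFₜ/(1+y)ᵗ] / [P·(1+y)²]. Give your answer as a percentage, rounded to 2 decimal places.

With y = 0.0125:
  t   CF        PV=CF/(1+0.0125)^t    t·PV        t(t+1)·PV
  1     5,750.00     5,679.0123     5,679.0123      11,358.0247
  2     5,750.00     5,608.9011    11,217.8022      33,653.4065
  3     5,750.00     5,539.6554    16,618.9662      66,475.8647
  4     5,750.00     5,471.2646    21,885.0583     109,425.2916
  5     5,750.00     5,403.7181    27,018.5905     162,111.5432
  6     5,750.00     5,337.0055    32,022.0332     224,154.2326
  7    55,750.00    51,106.9129   357,748.3905   2,861,987.1238
  Σ                 84,146.4700   472,189.8532   3,469,165.4871
P = 84,146.4700; D_Mac = 5.61152 yrs; D_mod = 5.54224 yrs; C = 40.21602.
Duration effect: -5.54224 × (+0.021) = -0.116387
Convexity effect: 0.5 × 40.21602 × (0.021)² = +0.0088676
ΔP/P ≈ -0.116387 + 0.0088676 = -0.107520 = -10.7520%.

-10.75%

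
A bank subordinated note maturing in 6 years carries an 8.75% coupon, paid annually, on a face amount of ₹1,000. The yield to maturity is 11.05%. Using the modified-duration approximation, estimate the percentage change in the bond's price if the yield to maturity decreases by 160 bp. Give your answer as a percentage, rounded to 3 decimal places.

Periodic yield y = 0.1105. Modified duration first:
  t   CF        PV=CF/(1+0.1105)^t    t·PV
  1        87.50        78.7933        78.7933
  2        87.50        70.9530       141.9061
  3        87.50        63.8929       191.6786
  4        87.50        57.5352       230.1409
  5        87.50        51.8102       259.0510
  6     1,087.50       579.8530     3,479.1178
  Σ                    902.8376     4,380.6877
P = 902.8376; D_Mac = 4.85213 yrs; D_mod = 4.85213/(1+0.1105) = 4.36932 yrs.
ΔP/P ≈ -D_mod · Δy = -4.36932 × (-0.016) = +0.069909 = +6.9909%.

+6.991%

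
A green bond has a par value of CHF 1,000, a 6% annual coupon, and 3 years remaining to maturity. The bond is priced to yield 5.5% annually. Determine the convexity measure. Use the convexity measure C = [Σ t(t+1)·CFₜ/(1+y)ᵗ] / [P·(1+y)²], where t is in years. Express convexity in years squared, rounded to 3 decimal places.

With y = 0.055:
  t   CF        PV=CF/(1+0.055)^t    t·PV        t(t+1)·PV
  1        60.00        56.8720        56.8720         113.7441
  2        60.00        53.9071       107.8143         323.4429
  3     1,060.00       902.7105     2,708.1315      10,832.5258
  Σ                  1,013.4897     2,872.8178      11,269.7128
P = 1,013.4897.
Convexity = Σ t(t+1)·PV / [P·(1+y)²] = 11,269.7128 / (1,013.4897 × 1.113025) = 9.99053.

9.991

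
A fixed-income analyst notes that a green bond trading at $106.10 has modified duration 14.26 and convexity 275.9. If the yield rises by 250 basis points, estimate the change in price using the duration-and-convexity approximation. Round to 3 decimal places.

-$28.677

Duration effect: -D_mod·Δy = -14.26 × (+0.025) = -0.356500
Convexity effect: ½·C·(Δy)² = 0.5 × 275.9 × (0.025)² = +0.08621875
ΔP/P ≈ -0.356500 + 0.08621875 = -0.27028125
ΔP ≈ 106.10 × (-0.27028125) = -28.676840625.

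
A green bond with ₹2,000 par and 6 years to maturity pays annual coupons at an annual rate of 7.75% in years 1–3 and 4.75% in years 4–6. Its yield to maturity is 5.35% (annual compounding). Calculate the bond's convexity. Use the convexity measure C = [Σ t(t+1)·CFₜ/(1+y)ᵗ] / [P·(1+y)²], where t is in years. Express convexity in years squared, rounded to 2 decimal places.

30.36

With y = 0.0535:
  t   CF        PV=CF/(1+0.0535)^t    t·PV        t(t+1)·PV
  1       155.00       147.1286       147.1286         294.2572
  2       155.00       139.6570       279.3139         837.9418
  3       155.00       132.5648       397.6943       1,590.7771
  4        95.00        77.1233       308.4931       1,542.4654
  5        95.00        73.2067       366.0336       2,196.2014
  6     2,095.00     1,532.4164     9,194.4983      64,361.4883
  Σ                  2,102.0967    10,693.1618      70,823.1312
P = 2,102.0967.
Convexity = Σ t(t+1)·PV / [P·(1+y)²] = 70,823.1312 / (2,102.0967 × 1.109862) = 30.35662.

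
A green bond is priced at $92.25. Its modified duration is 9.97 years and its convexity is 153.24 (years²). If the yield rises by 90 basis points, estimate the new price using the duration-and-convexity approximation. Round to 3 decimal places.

$84.545

Duration effect: -D_mod·Δy = -9.97 × (+0.009) = -0.089730
Convexity effect: ½·C·(Δy)² = 0.5 × 153.24 × (0.009)² = +0.00620622
ΔP/P ≈ -0.089730 + 0.00620622 = -0.08352378
New price ≈ 92.25 × (1 - 0.08352378) = 84.544931295.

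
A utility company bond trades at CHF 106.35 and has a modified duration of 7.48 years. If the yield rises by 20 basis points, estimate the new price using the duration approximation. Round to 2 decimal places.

Duration approximation: ΔP/P ≈ -D_mod · Δy = -7.48 × (+0.002) = -0.014960.
New price ≈ 106.35 × (1 - 0.014960) = 104.759004.

CHF 104.76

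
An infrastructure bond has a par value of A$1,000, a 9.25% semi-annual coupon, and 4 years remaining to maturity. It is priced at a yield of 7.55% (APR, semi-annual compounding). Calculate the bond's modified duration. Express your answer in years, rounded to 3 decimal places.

3.326 years

Periodic yield y = 0.03775. First find Macaulay duration:
  t   CF        PV=CF/(1+0.03775)^t    t·PV
  1        46.25        44.5676        44.5676
  2        46.25        42.9463        85.8927
  3        46.25        41.3841       124.1523
  4        46.25        39.8787       159.5147
  5        46.25        38.4280       192.1401
  6        46.25        37.0301       222.1808
  7        46.25        35.6831       249.7817
  8     1,046.25       777.8458     6,222.7667
  Σ                  1,057.7638     7,300.9966
P = 1,057.7638; Macaulay duration = 7,300.9966 / 1,057.7638 = 6.90229 half-year periods = 3.45115 years.
Modified duration = D_Mac / (1 + y) = 3.45115 / 1.03775 = 3.32561 years.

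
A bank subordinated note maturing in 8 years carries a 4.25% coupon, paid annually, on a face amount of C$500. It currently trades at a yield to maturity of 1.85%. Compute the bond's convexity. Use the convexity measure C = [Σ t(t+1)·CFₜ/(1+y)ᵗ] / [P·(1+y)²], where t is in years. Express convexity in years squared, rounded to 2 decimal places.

58.38

With y = 0.0185:
  t   CF        PV=CF/(1+0.0185)^t    t·PV        t(t+1)·PV
  1        21.25        20.8640        20.8640          41.7280
  2        21.25        20.4850        40.9701         122.9103
  3        21.25        20.1130        60.3389         241.3554
  4        21.25        19.7476        78.9905         394.9524
  5        21.25        19.3889        96.9446         581.6678
  6        21.25        19.0367       114.2205         799.5434
  7        21.25        18.6910       130.8367       1,046.6940
  8       521.25       450.1506     3,601.2045      32,410.8408
  Σ                    588.4768     4,144.3698      35,639.6921
P = 588.4768.
Convexity = Σ t(t+1)·PV / [P·(1+y)²] = 35,639.6921 / (588.4768 × 1.037342) = 58.38248.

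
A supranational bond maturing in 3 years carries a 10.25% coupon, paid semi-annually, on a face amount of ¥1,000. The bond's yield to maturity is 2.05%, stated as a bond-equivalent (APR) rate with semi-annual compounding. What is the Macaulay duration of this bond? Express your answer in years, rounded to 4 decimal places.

2.6967 years

Periodic yield y = 0.01025. Discount each cash flow and weight by its period:
  t   CF        PV=CF/(1+0.01025)^t    t·PV
  1        51.25        50.7300        50.7300
  2        51.25        50.2153       100.4306
  3        51.25        49.7058       149.1175
  4        51.25        49.2015       196.8060
  5        51.25        48.7023       243.5116
  6     1,051.25       988.8555     5,933.1333
  Σ                  1,237.4105     6,673.7290
Price P = Σ PV = 1,237.4105.
Macaulay duration = Σ(t·PV) / P = 6,673.7290 / 1,237.4105 = 5.39330 half-year periods.
In years: 5.39330 / 2 = 2.69665 years.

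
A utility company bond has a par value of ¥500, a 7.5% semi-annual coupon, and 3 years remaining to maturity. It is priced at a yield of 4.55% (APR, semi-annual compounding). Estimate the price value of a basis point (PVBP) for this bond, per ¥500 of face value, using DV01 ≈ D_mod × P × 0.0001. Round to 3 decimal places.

Periodic yield y = 0.02275.
  t   CF        PV=CF/(1+0.02275)^t    t·PV
  1        18.75        18.3329        18.3329
  2        18.75        17.9251        35.8503
  3        18.75        17.5264        52.5792
  4        18.75        17.1365        68.5462
  5        18.75        16.7554        83.7768
  6       518.75       453.2535     2,719.5211
  Σ                    540.9299     2,978.6065
P = 540.9299; D_Mac = 5.50646 half-year periods = 2.75323 yrs; D_mod = 2.69199 yrs.
DV01 ≈ 2.69199 × 540.9299 × 0.0001 = 0.145618.

¥0.146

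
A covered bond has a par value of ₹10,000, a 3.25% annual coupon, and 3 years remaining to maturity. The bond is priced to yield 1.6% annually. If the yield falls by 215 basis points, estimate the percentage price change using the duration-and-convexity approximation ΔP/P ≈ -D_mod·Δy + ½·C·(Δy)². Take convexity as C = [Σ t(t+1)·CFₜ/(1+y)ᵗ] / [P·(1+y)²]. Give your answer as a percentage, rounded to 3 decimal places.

+6.413%

With y = 0.016:
  t   CF        PV=CF/(1+0.016)^t    t·PV        t(t+1)·PV
  1       325.00       319.8819       319.8819         639.7638
  2       325.00       314.8444       629.6888       1,889.0663
  3    10,325.00     9,844.8462    29,534.5386     118,138.1546
  Σ                 10,479.5725    30,484.1093     120,666.9846
P = 10,479.5725; D_Mac = 2.90891 yrs; D_mod = 2.86310 yrs; C = 11.15469.
Duration effect: -2.86310 × (-0.0215) = +0.061557
Convexity effect: 0.5 × 11.15469 × (-0.0215)² = +0.0025781
ΔP/P ≈ +0.061557 + 0.0025781 = +0.064135 = +6.4135%.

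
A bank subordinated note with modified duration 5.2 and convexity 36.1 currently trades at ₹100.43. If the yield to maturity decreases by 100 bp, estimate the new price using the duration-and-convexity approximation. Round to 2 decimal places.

Duration effect: -D_mod·Δy = -5.2 × (-0.01) = +0.052000
Convexity effect: ½·C·(Δy)² = 0.5 × 36.1 × (-0.01)² = +0.0018050
ΔP/P ≈ +0.052000 + 0.0018050 = +0.053805
New price ≈ 100.43 × (1 + 0.053805) = 105.83363615.

₹105.83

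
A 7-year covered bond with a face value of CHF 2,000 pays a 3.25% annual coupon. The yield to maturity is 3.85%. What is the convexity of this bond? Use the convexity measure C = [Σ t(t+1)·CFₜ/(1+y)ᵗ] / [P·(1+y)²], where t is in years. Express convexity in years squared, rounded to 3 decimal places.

45.631

With y = 0.0385:
  t   CF        PV=CF/(1+0.0385)^t    t·PV        t(t+1)·PV
  1        65.00        62.5903        62.5903         125.1805
  2        65.00        60.2699       120.5398         361.6193
  3        65.00        58.0355       174.1065         696.4262
  4        65.00        55.8840       223.5359       1,117.6797
  5        65.00        53.8122       269.0611       1,614.3664
  6        65.00        51.8172       310.9035       2,176.3245
  7     2,065.00     1,585.1653    11,096.1569      88,769.2554
  Σ                  1,927.5744    12,256.8940      94,860.8519
P = 1,927.5744.
Convexity = Σ t(t+1)·PV / [P·(1+y)²] = 94,860.8519 / (1,927.5744 × 1.078482) = 45.63130.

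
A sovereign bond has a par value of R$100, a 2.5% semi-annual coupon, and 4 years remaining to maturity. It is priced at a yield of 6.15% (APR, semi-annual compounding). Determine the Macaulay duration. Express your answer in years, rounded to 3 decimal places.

Periodic yield y = 0.03075. Discount each cash flow and weight by its period:
  t   CF        PV=CF/(1+0.03075)^t    t·PV
  1         1.25         1.2127         1.2127
  2         1.25         1.1765         2.3531
  3         1.25         1.1414         3.4243
  4         1.25         1.1074         4.4295
  5         1.25         1.0743         5.3717
  6         1.25         1.0423         6.2538
  7         1.25         1.0112         7.0784
  8       101.25        79.4636       635.7089
  Σ                     87.2295       665.8323
Price P = Σ PV = 87.2295.
Macaulay duration = Σ(t·PV) / P = 665.8323 / 87.2295 = 7.63311 half-year periods.
In years: 7.63311 / 2 = 3.81655 years.

3.817 years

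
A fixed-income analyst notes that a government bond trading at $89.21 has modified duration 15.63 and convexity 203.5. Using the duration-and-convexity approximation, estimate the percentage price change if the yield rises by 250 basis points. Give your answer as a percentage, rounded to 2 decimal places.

-32.72%

Duration effect: -D_mod·Δy = -15.63 × (+0.025) = -0.390750
Convexity effect: ½·C·(Δy)² = 0.5 × 203.5 × (0.025)² = +0.06359375
ΔP/P ≈ -0.390750 + 0.06359375 = -0.32715625
= -32.715625%.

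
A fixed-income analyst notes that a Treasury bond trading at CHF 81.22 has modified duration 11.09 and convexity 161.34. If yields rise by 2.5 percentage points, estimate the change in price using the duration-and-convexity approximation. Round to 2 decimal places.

Duration effect: -D_mod·Δy = -11.09 × (+0.025) = -0.277250
Convexity effect: ½·C·(Δy)² = 0.5 × 161.34 × (0.025)² = +0.05041875
ΔP/P ≈ -0.277250 + 0.05041875 = -0.22683125
ΔP ≈ 81.22 × (-0.22683125) = -18.423234125.

-CHF 18.42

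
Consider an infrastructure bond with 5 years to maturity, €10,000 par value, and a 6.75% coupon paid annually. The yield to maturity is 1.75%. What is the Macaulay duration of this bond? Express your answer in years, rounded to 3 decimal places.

Periodic yield y = 0.0175. Discount each cash flow and weight by its year:
  t   CF        PV=CF/(1+0.0175)^t    t·PV
  1       675.00       663.3907       663.3907
  2       675.00       651.9810     1,303.9620
  3       675.00       640.7676     1,922.3027
  4       675.00       629.7470     2,518.9880
  5    10,675.00     9,788.0413    48,940.2066
  Σ                 12,373.9275    55,348.8499
Price P = Σ PV = 12,373.9275.
Macaulay duration = Σ(t·PV) / P = 55,348.8499 / 12,373.9275 = 4.47302 years.

4.473 years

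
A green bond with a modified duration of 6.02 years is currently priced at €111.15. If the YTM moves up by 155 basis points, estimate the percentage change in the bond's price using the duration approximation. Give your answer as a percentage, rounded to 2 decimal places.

-9.33%

Duration approximation: ΔP/P ≈ -D_mod · Δy = -6.02 × (+0.0155) = -0.093310.
As a percentage: -9.3310%.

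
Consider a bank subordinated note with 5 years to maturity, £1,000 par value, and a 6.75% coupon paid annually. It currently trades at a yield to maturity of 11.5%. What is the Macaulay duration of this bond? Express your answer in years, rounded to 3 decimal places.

4.339 years

Periodic yield y = 0.115. Discount each cash flow and weight by its year:
  t   CF        PV=CF/(1+0.115)^t    t·PV
  1        67.50        60.5381        60.5381
  2        67.50        54.2943       108.5885
  3        67.50        48.6944       146.0833
  4        67.50        43.6721       174.6885
  5     1,067.50       619.4319     3,097.1594
  Σ                    826.6308     3,587.0578
Price P = Σ PV = 826.6308.
Macaulay duration = Σ(t·PV) / P = 3,587.0578 / 826.6308 = 4.33937 years.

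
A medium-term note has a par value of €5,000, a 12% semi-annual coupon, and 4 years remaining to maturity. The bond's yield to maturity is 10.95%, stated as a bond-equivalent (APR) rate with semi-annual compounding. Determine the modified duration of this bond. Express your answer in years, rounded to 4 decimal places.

Periodic yield y = 0.05475. First find Macaulay duration:
  t   CF        PV=CF/(1+0.05475)^t    t·PV
  1       300.00       284.4276       284.4276
  2       300.00       269.6635       539.3270
  3       300.00       255.6658       766.9974
  4       300.00       242.3947       969.5788
  5       300.00       229.8125     1,149.0623
  6       300.00       217.8834     1,307.3001
  7       300.00       206.5735     1,446.0142
  8     5,300.00     3,460.0279    27,680.2230
  Σ                  5,166.4488    34,142.9305
P = 5,166.4488; Macaulay duration = 34,142.9305 / 5,166.4488 = 6.60859 half-year periods = 3.30429 years.
Modified duration = D_Mac / (1 + y) = 3.30429 / 1.05475 = 3.13277 years.

3.1328 years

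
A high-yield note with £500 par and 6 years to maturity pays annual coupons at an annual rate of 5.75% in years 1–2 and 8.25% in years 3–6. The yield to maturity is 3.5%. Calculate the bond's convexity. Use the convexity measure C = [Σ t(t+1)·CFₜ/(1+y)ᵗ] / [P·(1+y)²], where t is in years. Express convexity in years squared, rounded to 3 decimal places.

With y = 0.035:
  t   CF        PV=CF/(1+0.035)^t    t·PV        t(t+1)·PV
  1        28.75        27.7778        27.7778          55.5556
  2        28.75        26.8384        53.6769         161.0306
  3        41.25        37.2051       111.6154         446.4616
  4        41.25        35.9470       143.7880         718.9398
  5        41.25        34.7314       173.6570       1,041.9418
  6       541.25       440.3072     2,641.8433      18,492.9034
  Σ                    602.8070     3,152.3583      20,916.8328
P = 602.8070.
Convexity = Σ t(t+1)·PV / [P·(1+y)²] = 20,916.8328 / (602.8070 × 1.071225) = 32.39194.

32.392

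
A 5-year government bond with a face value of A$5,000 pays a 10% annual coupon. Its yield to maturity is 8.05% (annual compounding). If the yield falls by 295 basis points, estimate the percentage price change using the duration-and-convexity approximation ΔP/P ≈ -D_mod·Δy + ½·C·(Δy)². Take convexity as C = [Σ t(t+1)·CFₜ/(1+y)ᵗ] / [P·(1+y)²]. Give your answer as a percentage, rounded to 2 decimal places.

With y = 0.0805:
  t   CF        PV=CF/(1+0.0805)^t    t·PV        t(t+1)·PV
  1       500.00       462.7487       462.7487         925.4975
  2       500.00       428.2728       856.5455       2,569.6366
  3       500.00       396.3654     1,189.0961       4,756.3843
  4       500.00       366.8351     1,467.3405       7,336.7026
  5     5,500.00     3,734.5548    18,672.7739     112,036.6432
  Σ                  5,388.7768    22,648.5047     127,624.8642
P = 5,388.7768; D_Mac = 4.20290 yrs; D_mod = 3.88978 yrs; C = 20.28596.
Duration effect: -3.88978 × (-0.0295) = +0.114748
Convexity effect: 0.5 × 20.28596 × (-0.0295)² = +0.0088269
ΔP/P ≈ +0.114748 + 0.0088269 = +0.123575 = +12.3575%.

+12.36%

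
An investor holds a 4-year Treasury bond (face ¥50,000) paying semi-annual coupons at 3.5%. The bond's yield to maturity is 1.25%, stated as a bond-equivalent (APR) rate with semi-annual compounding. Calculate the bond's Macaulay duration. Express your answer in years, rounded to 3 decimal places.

Periodic yield y = 0.00625. Discount each cash flow and weight by its period:
  t   CF        PV=CF/(1+0.00625)^t    t·PV
  1       875.00       869.5652       869.5652
  2       875.00       864.1642     1,728.3284
  3       875.00       858.7967     2,576.3901
  4       875.00       853.4626     3,413.8503
  5       875.00       848.1616     4,240.8078
  6       875.00       842.8935     5,057.3609
  7       875.00       837.6581     5,863.6068
  8    50,875.00    48,401.3277   387,210.6218
  Σ                 54,376.0296   410,960.5313
Price P = Σ PV = 54,376.0296.
Macaulay duration = Σ(t·PV) / P = 410,960.5313 / 54,376.0296 = 7.55775 half-year periods.
In years: 7.55775 / 2 = 3.77888 years.

3.779 years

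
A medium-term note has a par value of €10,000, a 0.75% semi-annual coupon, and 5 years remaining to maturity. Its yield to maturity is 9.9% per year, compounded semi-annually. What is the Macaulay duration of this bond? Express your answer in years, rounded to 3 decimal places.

4.890 years

Periodic yield y = 0.0495. Discount each cash flow and weight by its period:
  t   CF        PV=CF/(1+0.0495)^t    t·PV
  1        37.50        35.7313        35.7313
  2        37.50        34.0460        68.0920
  3        37.50        32.4402        97.3207
  4        37.50        30.9102       123.6407
  5        37.50        29.4523       147.2614
  6        37.50        28.0632       168.3790
  7        37.50        26.7396       187.1769
  8        37.50        25.4784       203.8270
  9        37.50        24.2767       218.4901
  10   10,037.50     6,191.5749    61,915.7487
  Σ                  6,458.7127    63,165.6679
Price P = Σ PV = 6,458.7127.
Macaulay duration = Σ(t·PV) / P = 63,165.6679 / 6,458.7127 = 9.77992 half-year periods.
In years: 9.77992 / 2 = 4.88996 years.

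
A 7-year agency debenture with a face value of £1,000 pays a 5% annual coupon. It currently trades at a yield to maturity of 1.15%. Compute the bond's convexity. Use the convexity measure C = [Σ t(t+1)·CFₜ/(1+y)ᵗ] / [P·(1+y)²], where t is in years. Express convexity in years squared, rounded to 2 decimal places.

With y = 0.0115:
  t   CF        PV=CF/(1+0.0115)^t    t·PV        t(t+1)·PV
  1        50.00        49.4315        49.4315          98.8631
  2        50.00        48.8695        97.7391         293.2172
  3        50.00        48.3139       144.9418         579.7671
  4        50.00        47.7646       191.0585         955.2927
  5        50.00        47.2216       236.1079       1,416.6476
  6        50.00        46.6847       280.1083       1,960.7579
  7     1,050.00       969.2328     6,784.6294      54,277.0351
  Σ                  1,257.5187     7,784.0165      59,581.5807
P = 1,257.5187.
Convexity = Σ t(t+1)·PV / [P·(1+y)²] = 59,581.5807 / (1,257.5187 × 1.023132) = 46.30904.

46.31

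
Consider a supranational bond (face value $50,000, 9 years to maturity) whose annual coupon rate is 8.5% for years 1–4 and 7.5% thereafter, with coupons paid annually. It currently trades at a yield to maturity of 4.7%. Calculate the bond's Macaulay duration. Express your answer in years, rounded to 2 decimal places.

Periodic yield y = 0.047. Discount each cash flow and weight by its year:
  t   CF        PV=CF/(1+0.047)^t    t·PV
  1     4,250.00     4,059.2168     4,059.2168
  2     4,250.00     3,876.9979     7,753.9958
  3     4,250.00     3,702.9588    11,108.8765
  4     4,250.00     3,536.7324    14,146.9297
  5     3,750.00     2,980.5599    14,902.7997
  6     3,750.00     2,846.7621    17,080.5727
  7     3,750.00     2,718.9705    19,032.7935
  8     3,750.00     2,596.9155    20,775.3238
  9    53,750.00    35,551.5331   319,963.7977
  Σ                 61,870.6471   428,824.3063
Price P = Σ PV = 61,870.6471.
Macaulay duration = Σ(t·PV) / P = 428,824.3063 / 61,870.6471 = 6.93098 years.

6.93 years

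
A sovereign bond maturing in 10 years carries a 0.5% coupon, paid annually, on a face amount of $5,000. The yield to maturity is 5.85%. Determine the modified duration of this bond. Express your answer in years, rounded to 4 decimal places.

9.1591 years

Periodic yield y = 0.0585. First find Macaulay duration:
  t   CF        PV=CF/(1+0.0585)^t    t·PV
  1        25.00        23.6183        23.6183
  2        25.00        22.3130        44.6260
  3        25.00        21.0798        63.2395
  4        25.00        19.9148        79.6593
  5        25.00        18.8142        94.0710
  6        25.00        17.7744       106.6464
  7        25.00        16.7921       117.5444
  8        25.00        15.8640       126.9121
  9        25.00        14.9873       134.8853
  10    5,025.00     2,845.9512    28,459.5116
  Σ                  3,017.1091    29,250.7140
P = 3,017.1091; Macaulay duration = 29,250.7140 / 3,017.1091 = 9.69495 years.
Modified duration = D_Mac / (1 + y) = 9.69495 / 1.0585 = 9.15914 years.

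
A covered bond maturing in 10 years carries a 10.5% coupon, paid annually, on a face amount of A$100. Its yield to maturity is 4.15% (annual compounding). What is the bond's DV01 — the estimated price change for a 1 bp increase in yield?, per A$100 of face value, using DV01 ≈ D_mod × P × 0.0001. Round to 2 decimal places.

Periodic yield y = 0.0415.
  t   CF        PV=CF/(1+0.0415)^t    t·PV
  1        10.50        10.0816        10.0816
  2        10.50         9.6799        19.3598
  3        10.50         9.2942        27.8826
  4        10.50         8.9238        35.6954
  5        10.50         8.5683        42.8413
  6        10.50         8.2269        49.3611
  7        10.50         7.8990        55.2933
  8        10.50         7.5843        60.6743
  9        10.50         7.2821        65.5388
  10      110.50        73.5817       735.8165
  Σ                    151.1217     1,102.5447
P = 151.1217; D_Mac = 7.29574 yrs; D_mod = 7.00503 yrs.
DV01 ≈ 7.00503 × 151.1217 × 0.0001 = 0.105861.

A$0.11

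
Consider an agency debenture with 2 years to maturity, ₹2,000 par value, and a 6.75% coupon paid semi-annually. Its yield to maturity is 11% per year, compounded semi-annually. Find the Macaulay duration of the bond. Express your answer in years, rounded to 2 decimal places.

Periodic yield y = 0.055. Discount each cash flow and weight by its period:
  t   CF        PV=CF/(1+0.055)^t    t·PV
  1        67.50        63.9810        63.9810
  2        67.50        60.6455       121.2911
  3        67.50        57.4839       172.4518
  4     2,067.50     1,668.9206     6,675.6825
  Σ                  1,851.0311     7,033.4064
Price P = Σ PV = 1,851.0311.
Macaulay duration = Σ(t·PV) / P = 7,033.4064 / 1,851.0311 = 3.79972 half-year periods.
In years: 3.79972 / 2 = 1.89986 years.

1.90 years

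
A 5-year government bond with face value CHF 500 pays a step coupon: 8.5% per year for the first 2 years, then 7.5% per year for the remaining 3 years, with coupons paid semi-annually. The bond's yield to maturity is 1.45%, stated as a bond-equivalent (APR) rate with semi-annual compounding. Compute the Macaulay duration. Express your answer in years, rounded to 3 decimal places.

Periodic yield y = 0.00725. Discount each cash flow and weight by its period:
  t   CF        PV=CF/(1+0.00725)^t    t·PV
  1        21.25        21.0970        21.0970
  2        21.25        20.9452        41.8904
  3        21.25        20.7944        62.3833
  4        21.25        20.6448        82.5790
  5        18.75        18.0848        90.4242
  6        18.75        17.9547       107.7281
  7        18.75        17.8254       124.7781
  8        18.75        17.6971       141.5771
  9        18.75        17.5698       158.1278
  10      518.75       482.5978     4,825.9781
  Σ                    655.2111     5,656.5633
Price P = Σ PV = 655.2111.
Macaulay duration = Σ(t·PV) / P = 5,656.5633 / 655.2111 = 8.63319 half-year periods.
In years: 8.63319 / 2 = 4.31660 years.

4.317 years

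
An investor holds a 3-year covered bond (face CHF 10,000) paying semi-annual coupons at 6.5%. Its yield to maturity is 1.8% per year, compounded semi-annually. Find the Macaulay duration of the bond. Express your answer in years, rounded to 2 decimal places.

2.79 years

Periodic yield y = 0.009. Discount each cash flow and weight by its period:
  t   CF        PV=CF/(1+0.009)^t    t·PV
  1       325.00       322.1011       322.1011
  2       325.00       319.2280       638.4561
  3       325.00       316.3806       949.1418
  4       325.00       313.5586     1,254.2343
  5       325.00       310.7617     1,553.8086
  6    10,325.00     9,784.5997    58,707.5982
  Σ                 11,366.6298    63,425.3402
Price P = Σ PV = 11,366.6298.
Macaulay duration = Σ(t·PV) / P = 63,425.3402 / 11,366.6298 = 5.57996 half-year periods.
In years: 5.57996 / 2 = 2.78998 years.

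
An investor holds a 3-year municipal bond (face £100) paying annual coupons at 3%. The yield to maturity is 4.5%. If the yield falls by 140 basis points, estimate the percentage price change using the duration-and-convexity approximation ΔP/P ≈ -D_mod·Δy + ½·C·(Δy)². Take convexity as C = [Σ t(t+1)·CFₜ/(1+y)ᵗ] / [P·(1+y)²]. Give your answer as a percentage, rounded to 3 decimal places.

With y = 0.045:
  t   CF        PV=CF/(1+0.045)^t    t·PV        t(t+1)·PV
  1         3.00         2.8708         2.8708           5.7416
  2         3.00         2.7472         5.4944          16.4831
  3       103.00        90.2586       270.7757       1,083.1026
  Σ                     95.8766       279.1408       1,105.3274
P = 95.8766; D_Mac = 2.91146 yrs; D_mod = 2.78609 yrs; C = 10.55713.
Duration effect: -2.78609 × (-0.014) = +0.039005
Convexity effect: 0.5 × 10.55713 × (-0.014)² = +0.0010346
ΔP/P ≈ +0.039005 + 0.0010346 = +0.040040 = +4.0040%.

+4.004%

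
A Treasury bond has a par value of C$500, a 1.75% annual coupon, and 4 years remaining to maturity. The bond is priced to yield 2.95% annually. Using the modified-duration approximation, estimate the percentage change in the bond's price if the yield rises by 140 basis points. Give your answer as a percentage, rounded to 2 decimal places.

Periodic yield y = 0.0295. Modified duration first:
  t   CF        PV=CF/(1+0.0295)^t    t·PV
  1         8.75         8.4993         8.4993
  2         8.75         8.2557        16.5115
  3         8.75         8.0192        24.0575
  4       508.75       452.8966     1,811.5862
  Σ                    477.6707     1,860.6544
P = 477.6707; D_Mac = 3.89527 yrs; D_mod = 3.89527/(1+0.0295) = 3.78365 yrs.
ΔP/P ≈ -D_mod · Δy = -3.78365 × (+0.014) = -0.052971 = -5.2971%.

-5.30%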